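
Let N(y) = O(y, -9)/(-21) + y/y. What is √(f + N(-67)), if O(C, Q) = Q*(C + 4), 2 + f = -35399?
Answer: 7*I*√723 ≈ 188.22*I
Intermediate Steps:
f = -35401 (f = -2 - 35399 = -35401)
O(C, Q) = Q*(4 + C)
N(y) = 19/7 + 3*y/7 (N(y) = -9*(4 + y)/(-21) + y/y = (-36 - 9*y)*(-1/21) + 1 = (12/7 + 3*y/7) + 1 = 19/7 + 3*y/7)
√(f + N(-67)) = √(-35401 + (19/7 + (3/7)*(-67))) = √(-35401 + (19/7 - 201/7)) = √(-35401 - 26) = √(-35427) = 7*I*√723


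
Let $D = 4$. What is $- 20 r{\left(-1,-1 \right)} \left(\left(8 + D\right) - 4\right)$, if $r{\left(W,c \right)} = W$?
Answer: $160$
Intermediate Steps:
$- 20 r{\left(-1,-1 \right)} \left(\left(8 + D\right) - 4\right) = \left(-20\right) \left(-1\right) \left(\left(8 + 4\right) - 4\right) = 20 \left(12 - 4\right) = 20 \cdot 8 = 160$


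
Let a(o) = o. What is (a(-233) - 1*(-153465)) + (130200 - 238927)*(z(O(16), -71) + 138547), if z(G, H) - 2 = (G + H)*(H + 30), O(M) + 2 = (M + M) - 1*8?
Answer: -15282296434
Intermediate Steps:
O(M) = -10 + 2*M (O(M) = -2 + ((M + M) - 1*8) = -2 + (2*M - 8) = -2 + (-8 + 2*M) = -10 + 2*M)
z(G, H) = 2 + (30 + H)*(G + H) (z(G, H) = 2 + (G + H)*(H + 30) = 2 + (G + H)*(30 + H) = 2 + (30 + H)*(G + H))
(a(-233) - 1*(-153465)) + (130200 - 238927)*(z(O(16), -71) + 138547) = (-233 - 1*(-153465)) + (130200 - 238927)*((2 + (-71)**2 + 30*(-10 + 2*16) + 30*(-71) + (-10 + 2*16)*(-71)) + 138547) = (-233 + 153465) - 108727*((2 + 5041 + 30*(-10 + 32) - 2130 + (-10 + 32)*(-71)) + 138547) = 153232 - 108727*((2 + 5041 + 30*22 - 2130 + 22*(-71)) + 138547) = 153232 - 108727*((2 + 5041 + 660 - 2130 - 1562) + 138547) = 153232 - 108727*(2011 + 138547) = 153232 - 108727*140558 = 153232 - 15282449666 = -15282296434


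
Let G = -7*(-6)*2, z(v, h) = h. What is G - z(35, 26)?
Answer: 58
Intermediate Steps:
G = 84 (G = 42*2 = 84)
G - z(35, 26) = 84 - 1*26 = 84 - 26 = 58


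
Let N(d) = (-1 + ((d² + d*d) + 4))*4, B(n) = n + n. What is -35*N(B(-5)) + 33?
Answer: -28387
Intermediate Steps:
B(n) = 2*n
N(d) = 12 + 8*d² (N(d) = (-1 + ((d² + d²) + 4))*4 = (-1 + (2*d² + 4))*4 = (-1 + (4 + 2*d²))*4 = (3 + 2*d²)*4 = 12 + 8*d²)
-35*N(B(-5)) + 33 = -35*(12 + 8*(2*(-5))²) + 33 = -35*(12 + 8*(-10)²) + 33 = -35*(12 + 8*100) + 33 = -35*(12 + 800) + 33 = -35*812 + 33 = -28420 + 33 = -28387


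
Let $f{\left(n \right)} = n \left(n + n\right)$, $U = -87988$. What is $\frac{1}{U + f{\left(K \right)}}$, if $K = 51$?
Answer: $- \frac{1}{82786} \approx -1.2079 \cdot 10^{-5}$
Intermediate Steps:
$f{\left(n \right)} = 2 n^{2}$ ($f{\left(n \right)} = n 2 n = 2 n^{2}$)
$\frac{1}{U + f{\left(K \right)}} = \frac{1}{-87988 + 2 \cdot 51^{2}} = \frac{1}{-87988 + 2 \cdot 2601} = \frac{1}{-87988 + 5202} = \frac{1}{-82786} = - \frac{1}{82786}$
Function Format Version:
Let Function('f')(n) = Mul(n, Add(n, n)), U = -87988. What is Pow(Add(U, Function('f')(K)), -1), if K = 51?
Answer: Rational(-1, 82786) ≈ -1.2079e-5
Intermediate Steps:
Function('f')(n) = Mul(2, Pow(n, 2)) (Function('f')(n) = Mul(n, Mul(2, n)) = Mul(2, Pow(n, 2)))
Pow(Add(U, Function('f')(K)), -1) = Pow(Add(-87988, Mul(2, Pow(51, 2))), -1) = Pow(Add(-87988, Mul(2, 2601)), -1) = Pow(Add(-87988, 5202), -1) = Pow(-82786, -1) = Rational(-1, 82786)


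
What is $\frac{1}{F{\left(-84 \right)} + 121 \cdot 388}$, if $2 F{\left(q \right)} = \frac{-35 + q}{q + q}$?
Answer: $\frac{48}{2253521} \approx 2.13 \cdot 10^{-5}$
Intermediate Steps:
$F{\left(q \right)} = \frac{-35 + q}{4 q}$ ($F{\left(q \right)} = \frac{\left(-35 + q\right) \frac{1}{q + q}}{2} = \frac{\left(-35 + q\right) \frac{1}{2 q}}{2} = \frac{\frac{1}{2} \frac{1}{q} \left(-35 + q\right)}{2} = \frac{-35 + q}{4 q}$)
$\frac{1}{F{\left(-84 \right)} + 121 \cdot 388} = \frac{1}{\frac{-35 - 84}{4 \left(-84\right)} + 121 \cdot 388} = \frac{1}{\frac{1}{4} \left(- \frac{1}{84}\right) \left(-119\right) + 46948} = \frac{1}{\frac{17}{48} + 46948} = \frac{1}{\frac{2253521}{48}} = \frac{48}{2253521}$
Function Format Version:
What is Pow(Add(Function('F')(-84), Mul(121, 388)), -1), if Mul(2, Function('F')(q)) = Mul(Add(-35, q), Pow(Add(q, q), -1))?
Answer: Rational(48, 2253521) ≈ 2.1300e-5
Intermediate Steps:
Function('F')(q) = Mul(Rational(1, 4), Pow(q, -1), Add(-35, q)) (Function('F')(q) = Mul(Rational(1, 2), Mul(Add(-35, q), Pow(Add(q, q), -1))) = Mul(Rational(1, 2), Mul(Add(-35, q), Pow(Mul(2, q), -1))) = Mul(Rational(1, 2), Mul(Add(-35, q), Mul(Rational(1, 2), Pow(q, -1)))) = Mul(Rational(1, 2), Mul(Rational(1, 2), Pow(q, -1), Add(-35, q))) = Mul(Rational(1, 4), Pow(q, -1), Add(-35, q)))
Pow(Add(Function('F')(-84), Mul(121, 388)), -1) = Pow(Add(Mul(Rational(1, 4), Pow(-84, -1), Add(-35, -84)), Mul(121, 388)), -1) = Pow(Add(Mul(Rational(1, 4), Rational(-1, 84), -119), 46948), -1) = Pow(Add(Rational(17, 48), 46948), -1) = Pow(Rational(2253521, 48), -1) = Rational(48, 2253521)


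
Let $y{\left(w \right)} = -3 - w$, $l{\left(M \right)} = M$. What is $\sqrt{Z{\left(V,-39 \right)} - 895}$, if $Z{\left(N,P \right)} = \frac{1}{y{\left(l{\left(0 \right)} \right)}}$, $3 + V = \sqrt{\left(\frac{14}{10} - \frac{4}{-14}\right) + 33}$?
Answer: $\frac{i \sqrt{8058}}{3} \approx 29.922 i$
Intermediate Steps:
$V = -3 + \frac{\sqrt{42490}}{35}$ ($V = -3 + \sqrt{\left(\frac{14}{10} - \frac{4}{-14}\right) + 33} = -3 + \sqrt{\left(14 \cdot \frac{1}{10} - - \frac{2}{7}\right) + 33} = -3 + \sqrt{\left(\frac{7}{5} + \frac{2}{7}\right) + 33} = -3 + \sqrt{\frac{59}{35} + 33} = -3 + \sqrt{\frac{1214}{35}} = -3 + \frac{\sqrt{42490}}{35} \approx 2.8895$)
$Z{\left(N,P \right)} = - \frac{1}{3}$ ($Z{\left(N,P \right)} = \frac{1}{-3 - 0} = \frac{1}{-3 + 0} = \frac{1}{-3} = - \frac{1}{3}$)
$\sqrt{Z{\left(V,-39 \right)} - 895} = \sqrt{- \frac{1}{3} - 895} = \sqrt{- \frac{2686}{3}} = \frac{i \sqrt{8058}}{3}$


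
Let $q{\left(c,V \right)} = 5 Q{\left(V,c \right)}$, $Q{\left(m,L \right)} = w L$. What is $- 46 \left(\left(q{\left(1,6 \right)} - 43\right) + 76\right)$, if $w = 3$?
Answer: $-2208$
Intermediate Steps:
$Q{\left(m,L \right)} = 3 L$
$q{\left(c,V \right)} = 15 c$ ($q{\left(c,V \right)} = 5 \cdot 3 c = 15 c$)
$- 46 \left(\left(q{\left(1,6 \right)} - 43\right) + 76\right) = - 46 \left(\left(15 \cdot 1 - 43\right) + 76\right) = - 46 \left(\left(15 - 43\right) + 76\right) = - 46 \left(-28 + 76\right) = \left(-46\right) 48 = -2208$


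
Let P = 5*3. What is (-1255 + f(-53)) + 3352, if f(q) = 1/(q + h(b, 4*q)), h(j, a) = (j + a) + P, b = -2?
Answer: 528443/252 ≈ 2097.0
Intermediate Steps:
P = 15
h(j, a) = 15 + a + j (h(j, a) = (j + a) + 15 = (a + j) + 15 = 15 + a + j)
f(q) = 1/(13 + 5*q) (f(q) = 1/(q + (15 + 4*q - 2)) = 1/(q + (13 + 4*q)) = 1/(13 + 5*q))
(-1255 + f(-53)) + 3352 = (-1255 + 1/(13 + 5*(-53))) + 3352 = (-1255 + 1/(13 - 265)) + 3352 = (-1255 + 1/(-252)) + 3352 = (-1255 - 1/252) + 3352 = -316261/252 + 3352 = 528443/252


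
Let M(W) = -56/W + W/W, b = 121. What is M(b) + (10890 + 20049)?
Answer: 3743684/121 ≈ 30940.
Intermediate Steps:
M(W) = 1 - 56/W (M(W) = -56/W + 1 = 1 - 56/W)
M(b) + (10890 + 20049) = (-56 + 121)/121 + (10890 + 20049) = (1/121)*65 + 30939 = 65/121 + 30939 = 3743684/121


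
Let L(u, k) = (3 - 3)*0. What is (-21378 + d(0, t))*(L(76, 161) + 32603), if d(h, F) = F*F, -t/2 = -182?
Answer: 3622780154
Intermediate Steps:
t = 364 (t = -2*(-182) = 364)
d(h, F) = F**2
L(u, k) = 0 (L(u, k) = 0*0 = 0)
(-21378 + d(0, t))*(L(76, 161) + 32603) = (-21378 + 364**2)*(0 + 32603) = (-21378 + 132496)*32603 = 111118*32603 = 3622780154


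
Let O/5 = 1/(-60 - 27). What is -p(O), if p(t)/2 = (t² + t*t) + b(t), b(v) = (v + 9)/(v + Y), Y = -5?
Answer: 2933341/832590 ≈ 3.5232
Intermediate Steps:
O = -5/87 (O = 5/(-60 - 27) = 5/(-87) = 5*(-1/87) = -5/87 ≈ -0.057471)
b(v) = (9 + v)/(-5 + v) (b(v) = (v + 9)/(v - 5) = (9 + v)/(-5 + v))
p(t) = 4*t² + 2*(9 + t)/(-5 + t) (p(t) = 2*((t² + t*t) + (9 + t)/(-5 + t)) = 2*((t² + t²) + (9 + t)/(-5 + t)) = 2*(2*t² + (9 + t)/(-5 + t)) = 4*t² + 2*(9 + t)/(-5 + t))
-p(O) = -2*(9 - 5/87 + 2*(-5/87)²*(-5 - 5/87))/(-5 - 5/87) = -2*(9 - 5/87 + 2*(25/7569)*(-440/87))/(-440/87) = -2*(-87)*(9 - 5/87 - 22000/658503)/440 = -2*(-87)*5866682/(440*658503) = -1*(-2933341/832590) = 2933341/832590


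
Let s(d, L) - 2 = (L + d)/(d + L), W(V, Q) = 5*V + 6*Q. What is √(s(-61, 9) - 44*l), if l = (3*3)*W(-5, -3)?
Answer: √17031 ≈ 130.50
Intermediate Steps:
s(d, L) = 3 (s(d, L) = 2 + (L + d)/(d + L) = 2 + (L + d)/(L + d) = 2 + 1 = 3)
l = -387 (l = (3*3)*(5*(-5) + 6*(-3)) = 9*(-25 - 18) = 9*(-43) = -387)
√(s(-61, 9) - 44*l) = √(3 - 44*(-387)) = √(3 + 17028) = √17031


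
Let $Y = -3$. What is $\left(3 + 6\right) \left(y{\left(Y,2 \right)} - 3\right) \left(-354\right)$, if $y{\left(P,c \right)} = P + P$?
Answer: $28674$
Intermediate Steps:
$y{\left(P,c \right)} = 2 P$
$\left(3 + 6\right) \left(y{\left(Y,2 \right)} - 3\right) \left(-354\right) = \left(3 + 6\right) \left(2 \left(-3\right) - 3\right) \left(-354\right) = 9 \left(-6 - 3\right) \left(-354\right) = 9 \left(-9\right) \left(-354\right) = \left(-81\right) \left(-354\right) = 28674$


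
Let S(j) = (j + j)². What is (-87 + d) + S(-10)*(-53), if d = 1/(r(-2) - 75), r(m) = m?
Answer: -1639100/77 ≈ -21287.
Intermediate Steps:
S(j) = 4*j² (S(j) = (2*j)² = 4*j²)
d = -1/77 (d = 1/(-2 - 75) = 1/(-77) = -1/77 ≈ -0.012987)
(-87 + d) + S(-10)*(-53) = (-87 - 1/77) + (4*(-10)²)*(-53) = -6700/77 + (4*100)*(-53) = -6700/77 + 400*(-53) = -6700/77 - 21200 = -1639100/77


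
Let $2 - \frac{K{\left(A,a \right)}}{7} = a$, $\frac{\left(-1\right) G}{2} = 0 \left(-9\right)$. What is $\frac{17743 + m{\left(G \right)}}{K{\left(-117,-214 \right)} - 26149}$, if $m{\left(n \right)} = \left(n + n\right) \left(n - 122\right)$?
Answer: $- \frac{17743}{24637} \approx -0.72018$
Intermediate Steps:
$G = 0$ ($G = - 2 \cdot 0 \left(-9\right) = \left(-2\right) 0 = 0$)
$m{\left(n \right)} = 2 n \left(-122 + n\right)$
$K{\left(A,a \right)} = 14 - 7 a$
$\frac{17743 + m{\left(G \right)}}{K{\left(-117,-214 \right)} - 26149} = \frac{17743 + 2 \cdot 0 \left(-122 + 0\right)}{\left(14 - -1498\right) - 26149} = \frac{17743 + 2 \cdot 0 \left(-122\right)}{\left(14 + 1498\right) - 26149} = \frac{17743 + 0}{1512 - 26149} = \frac{17743}{-24637} = 17743 \left(- \frac{1}{24637}\right) = - \frac{17743}{24637}$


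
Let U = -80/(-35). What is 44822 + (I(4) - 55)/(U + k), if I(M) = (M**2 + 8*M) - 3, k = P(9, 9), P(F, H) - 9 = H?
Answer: 3182327/71 ≈ 44822.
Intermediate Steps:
P(F, H) = 9 + H
k = 18 (k = 9 + 9 = 18)
U = 16/7 (U = -80*(-1/35) = 16/7 ≈ 2.2857)
I(M) = -3 + M**2 + 8*M
44822 + (I(4) - 55)/(U + k) = 44822 + ((-3 + 4**2 + 8*4) - 55)/(16/7 + 18) = 44822 + ((-3 + 16 + 32) - 55)/(142/7) = 44822 + (45 - 55)*(7/142) = 44822 - 10*7/142 = 44822 - 35/71 = 3182327/71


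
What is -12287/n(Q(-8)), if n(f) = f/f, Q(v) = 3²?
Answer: -12287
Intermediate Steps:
Q(v) = 9
n(f) = 1
-12287/n(Q(-8)) = -12287/1 = -12287*1 = -12287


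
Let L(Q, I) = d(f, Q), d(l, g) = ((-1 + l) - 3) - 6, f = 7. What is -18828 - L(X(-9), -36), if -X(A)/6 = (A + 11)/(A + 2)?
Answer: -18825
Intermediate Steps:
d(l, g) = -10 + l (d(l, g) = (-4 + l) - 6 = -10 + l)
X(A) = -6*(11 + A)/(2 + A) (X(A) = -6*(A + 11)/(A + 2) = -6*(11 + A)/(2 + A))
L(Q, I) = -3 (L(Q, I) = -10 + 7 = -3)
-18828 - L(X(-9), -36) = -18828 - 1*(-3) = -18828 + 3 = -18825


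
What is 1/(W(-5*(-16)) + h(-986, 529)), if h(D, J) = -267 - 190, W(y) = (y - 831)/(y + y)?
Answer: -160/73871 ≈ -0.0021659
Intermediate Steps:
W(y) = (-831 + y)/(2*y) (W(y) = (-831 + y)/((2*y)) = (-831 + y)*(1/(2*y)) = (-831 + y)/(2*y))
h(D, J) = -457
1/(W(-5*(-16)) + h(-986, 529)) = 1/((-831 - 5*(-16))/(2*((-5*(-16)))) - 457) = 1/((½)*(-831 + 80)/80 - 457) = 1/((½)*(1/80)*(-751) - 457) = 1/(-751/160 - 457) = 1/(-73871/160) = -160/73871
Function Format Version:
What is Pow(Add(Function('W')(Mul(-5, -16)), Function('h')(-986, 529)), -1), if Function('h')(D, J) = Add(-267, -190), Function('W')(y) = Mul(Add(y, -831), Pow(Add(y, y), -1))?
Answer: Rational(-160, 73871) ≈ -0.0021659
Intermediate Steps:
Function('W')(y) = Mul(Rational(1, 2), Pow(y, -1), Add(-831, y)) (Function('W')(y) = Mul(Add(-831, y), Pow(Mul(2, y), -1)) = Mul(Add(-831, y), Mul(Rational(1, 2), Pow(y, -1))) = Mul(Rational(1, 2), Pow(y, -1), Add(-831, y)))
Function('h')(D, J) = -457
Pow(Add(Function('W')(Mul(-5, -16)), Function('h')(-986, 529)), -1) = Pow(Add(Mul(Rational(1, 2), Pow(Mul(-5, -16), -1), Add(-831, Mul(-5, -16))), -457), -1) = Pow(Add(Mul(Rational(1, 2), Pow(80, -1), Add(-831, 80)), -457), -1) = Pow(Add(Mul(Rational(1, 2), Rational(1, 80), -751), -457), -1) = Pow(Add(Rational(-751, 160), -457), -1) = Pow(Rational(-73871, 160), -1) = Rational(-160, 73871)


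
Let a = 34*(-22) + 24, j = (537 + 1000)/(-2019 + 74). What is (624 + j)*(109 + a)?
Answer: -149093589/389 ≈ -3.8327e+5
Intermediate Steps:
j = -1537/1945 (j = 1537/(-1945) = 1537*(-1/1945) = -1537/1945 ≈ -0.79023)
a = -724 (a = -748 + 24 = -724)
(624 + j)*(109 + a) = (624 - 1537/1945)*(109 - 724) = (1212143/1945)*(-615) = -149093589/389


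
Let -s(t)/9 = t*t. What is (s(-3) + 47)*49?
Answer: -1666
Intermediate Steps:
s(t) = -9*t² (s(t) = -9*t*t = -9*t²)
(s(-3) + 47)*49 = (-9*(-3)² + 47)*49 = (-9*9 + 47)*49 = (-81 + 47)*49 = -34*49 = -1666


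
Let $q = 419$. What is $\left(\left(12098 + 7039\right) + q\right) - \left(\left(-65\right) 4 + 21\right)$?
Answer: $19795$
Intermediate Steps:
$\left(\left(12098 + 7039\right) + q\right) - \left(\left(-65\right) 4 + 21\right) = \left(\left(12098 + 7039\right) + 419\right) - \left(\left(-65\right) 4 + 21\right) = \left(19137 + 419\right) - \left(-260 + 21\right) = 19556 - -239 = 19556 + 239 = 19795$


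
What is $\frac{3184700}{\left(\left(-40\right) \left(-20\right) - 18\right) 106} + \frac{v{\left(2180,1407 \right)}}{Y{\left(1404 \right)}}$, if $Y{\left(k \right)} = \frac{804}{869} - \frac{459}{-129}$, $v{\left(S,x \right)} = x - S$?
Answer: $- \frac{465195050018}{3471703467} \approx -134.0$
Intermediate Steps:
$Y{\left(k \right)} = \frac{167529}{37367}$ ($Y{\left(k \right)} = 804 \cdot \frac{1}{869} - - \frac{153}{43} = \frac{804}{869} + \frac{153}{43} = \frac{167529}{37367}$)
$\frac{3184700}{\left(\left(-40\right) \left(-20\right) - 18\right) 106} + \frac{v{\left(2180,1407 \right)}}{Y{\left(1404 \right)}} = \frac{3184700}{\left(\left(-40\right) \left(-20\right) - 18\right) 106} + \frac{1407 - 2180}{\frac{167529}{37367}} = \frac{3184700}{\left(800 - 18\right) 106} + \left(1407 - 2180\right) \frac{37367}{167529} = \frac{3184700}{782 \cdot 106} - \frac{28884691}{167529} = \frac{3184700}{82892} - \frac{28884691}{167529} = 3184700 \cdot \frac{1}{82892} - \frac{28884691}{167529} = \frac{796175}{20723} - \frac{28884691}{167529} = - \frac{465195050018}{3471703467}$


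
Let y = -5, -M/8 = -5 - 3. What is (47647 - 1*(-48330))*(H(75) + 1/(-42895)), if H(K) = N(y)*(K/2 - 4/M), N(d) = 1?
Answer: 2466041579953/686320 ≈ 3.5931e+6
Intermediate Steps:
M = 64 (M = -8*(-5 - 3) = -8*(-8) = 64)
H(K) = -1/16 + K/2 (H(K) = 1*(K/2 - 4/64) = 1*(K*(½) - 4*1/64) = 1*(K/2 - 1/16) = 1*(-1/16 + K/2) = -1/16 + K/2)
(47647 - 1*(-48330))*(H(75) + 1/(-42895)) = (47647 - 1*(-48330))*((-1/16 + (½)*75) + 1/(-42895)) = (47647 + 48330)*((-1/16 + 75/2) - 1/42895) = 95977*(599/16 - 1/42895) = 95977*(25694089/686320) = 2466041579953/686320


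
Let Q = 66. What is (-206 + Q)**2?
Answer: 19600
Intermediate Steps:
(-206 + Q)**2 = (-206 + 66)**2 = (-140)**2 = 19600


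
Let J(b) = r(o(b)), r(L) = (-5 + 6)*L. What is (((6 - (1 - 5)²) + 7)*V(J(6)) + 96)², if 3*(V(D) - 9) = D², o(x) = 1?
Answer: 4624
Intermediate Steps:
r(L) = L (r(L) = 1*L = L)
J(b) = 1
V(D) = 9 + D²/3
(((6 - (1 - 5)²) + 7)*V(J(6)) + 96)² = (((6 - (1 - 5)²) + 7)*(9 + (⅓)*1²) + 96)² = (((6 - 1*(-4)²) + 7)*(9 + (⅓)*1) + 96)² = (((6 - 1*16) + 7)*(9 + ⅓) + 96)² = (((6 - 16) + 7)*(28/3) + 96)² = ((-10 + 7)*(28/3) + 96)² = (-3*28/3 + 96)² = (-28 + 96)² = 68² = 4624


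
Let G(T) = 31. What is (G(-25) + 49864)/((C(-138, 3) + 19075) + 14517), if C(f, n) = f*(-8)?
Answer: 49895/34696 ≈ 1.4381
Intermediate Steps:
C(f, n) = -8*f
(G(-25) + 49864)/((C(-138, 3) + 19075) + 14517) = (31 + 49864)/((-8*(-138) + 19075) + 14517) = 49895/((1104 + 19075) + 14517) = 49895/(20179 + 14517) = 49895/34696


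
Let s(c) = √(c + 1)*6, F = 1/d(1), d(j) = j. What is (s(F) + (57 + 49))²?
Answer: 11308 + 1272*√2 ≈ 13107.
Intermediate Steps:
F = 1 (F = 1/1 = 1)
s(c) = 6*√(1 + c) (s(c) = √(1 + c)*6 = 6*√(1 + c))
(s(F) + (57 + 49))² = (6*√(1 + 1) + (57 + 49))² = (6*√2 + 106)² = (106 + 6*√2)²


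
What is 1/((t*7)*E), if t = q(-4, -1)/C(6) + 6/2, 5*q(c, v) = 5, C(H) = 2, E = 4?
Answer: 1/98 ≈ 0.010204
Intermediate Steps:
q(c, v) = 1 (q(c, v) = (⅕)*5 = 1)
t = 7/2 (t = 1/2 + 6/2 = 1*(½) + 6*(½) = ½ + 3 = 7/2 ≈ 3.5000)
1/((t*7)*E) = 1/(((7/2)*7)*4) = 1/((49/2)*4) = 1/98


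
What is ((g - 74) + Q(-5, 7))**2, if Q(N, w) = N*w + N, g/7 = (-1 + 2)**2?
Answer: 11449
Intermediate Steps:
g = 7 (g = 7*(-1 + 2)**2 = 7*1**2 = 7*1 = 7)
Q(N, w) = N + N*w
((g - 74) + Q(-5, 7))**2 = ((7 - 74) - 5*(1 + 7))**2 = (-67 - 5*8)**2 = (-67 - 40)**2 = (-107)**2 = 11449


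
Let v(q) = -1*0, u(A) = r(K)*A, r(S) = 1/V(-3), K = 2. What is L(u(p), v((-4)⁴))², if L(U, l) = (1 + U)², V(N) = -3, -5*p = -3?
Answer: 256/625 ≈ 0.40960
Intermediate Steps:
p = ⅗ (p = -⅕*(-3) = ⅗ ≈ 0.60000)
r(S) = -⅓ (r(S) = 1/(-3) = -⅓)
u(A) = -A/3
v(q) = 0
L(u(p), v((-4)⁴))² = ((1 - ⅓*⅗)²)² = ((1 - ⅕)²)² = ((⅘)²)² = (16/25)² = 256/625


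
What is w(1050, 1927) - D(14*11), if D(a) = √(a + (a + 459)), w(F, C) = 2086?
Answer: 2086 - √767 ≈ 2058.3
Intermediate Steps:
D(a) = √(459 + 2*a) (D(a) = √(a + (459 + a)) = √(459 + 2*a))
w(1050, 1927) - D(14*11) = 2086 - √(459 + 2*(14*11)) = 2086 - √(459 + 2*154) = 2086 - √(459 + 308) = 2086 - √767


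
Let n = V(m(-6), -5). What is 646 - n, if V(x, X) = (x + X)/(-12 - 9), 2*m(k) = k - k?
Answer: 13561/21 ≈ 645.76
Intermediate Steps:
m(k) = 0 (m(k) = (k - k)/2 = (1/2)*0 = 0)
V(x, X) = -X/21 - x/21 (V(x, X) = (X + x)/(-21) = (X + x)*(-1/21) = -X/21 - x/21)
n = 5/21 (n = -1/21*(-5) - 1/21*0 = 5/21 + 0 = 5/21 ≈ 0.23810)
646 - n = 646 - 1*5/21 = 646 - 5/21 = 13561/21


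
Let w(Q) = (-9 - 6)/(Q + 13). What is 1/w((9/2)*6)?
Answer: -8/3 ≈ -2.6667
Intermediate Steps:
w(Q) = -15/(13 + Q)
1/w((9/2)*6) = 1/(-15/(13 + (9/2)*6)) = 1/(-15/(13 + 27)) = 1/(-15/40) = 1/(-15*1/40) = 1/(-3/8) = -8/3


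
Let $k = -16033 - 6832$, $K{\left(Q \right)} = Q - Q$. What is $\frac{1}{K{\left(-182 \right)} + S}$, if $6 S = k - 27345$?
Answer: $- \frac{3}{25105} \approx -0.0001195$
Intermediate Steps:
$K{\left(Q \right)} = 0$
$k = -22865$ ($k = -16033 - 6832 = -22865$)
$S = - \frac{25105}{3}$ ($S = \frac{-22865 - 27345}{6} = \frac{1}{6} \left(-50210\right) = - \frac{25105}{3} \approx -8368.3$)
$\frac{1}{K{\left(-182 \right)} + S} = \frac{1}{0 - \frac{25105}{3}} = \frac{1}{- \frac{25105}{3}} = - \frac{3}{25105}$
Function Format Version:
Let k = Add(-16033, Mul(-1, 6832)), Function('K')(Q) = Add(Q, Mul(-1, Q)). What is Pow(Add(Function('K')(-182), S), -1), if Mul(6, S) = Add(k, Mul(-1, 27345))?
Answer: Rational(-3, 25105) ≈ -0.00011950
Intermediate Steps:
Function('K')(Q) = 0
k = -22865 (k = Add(-16033, -6832) = -22865)
S = Rational(-25105, 3) (S = Mul(Rational(1, 6), Add(-22865, Mul(-1, 27345))) = Mul(Rational(1, 6), Add(-22865, -27345)) = Mul(Rational(1, 6), -50210) = Rational(-25105, 3) ≈ -8368.3)
Pow(Add(Function('K')(-182), S), -1) = Pow(Add(0, Rational(-25105, 3)), -1) = Pow(Rational(-25105, 3), -1) = Rational(-3, 25105)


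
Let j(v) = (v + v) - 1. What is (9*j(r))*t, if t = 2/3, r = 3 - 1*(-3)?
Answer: 66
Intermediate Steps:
r = 6 (r = 3 + 3 = 6)
j(v) = -1 + 2*v (j(v) = 2*v - 1 = -1 + 2*v)
t = ⅔ (t = 2*(⅓) = ⅔ ≈ 0.66667)
(9*j(r))*t = (9*(-1 + 2*6))*(⅔) = (9*(-1 + 12))*(⅔) = (9*11)*(⅔) = 99*(⅔) = 66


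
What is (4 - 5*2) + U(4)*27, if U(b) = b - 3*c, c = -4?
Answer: 426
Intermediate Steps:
U(b) = 12 + b (U(b) = b - 3*(-4) = b + 12 = 12 + b)
(4 - 5*2) + U(4)*27 = (4 - 5*2) + (12 + 4)*27 = (4 - 10) + 16*27 = -6 + 432 = 426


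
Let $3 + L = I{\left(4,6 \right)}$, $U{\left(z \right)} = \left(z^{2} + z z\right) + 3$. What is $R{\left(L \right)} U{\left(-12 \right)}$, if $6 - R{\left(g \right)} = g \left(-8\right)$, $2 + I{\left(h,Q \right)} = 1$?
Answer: $-7566$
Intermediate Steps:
$U{\left(z \right)} = 3 + 2 z^{2}$ ($U{\left(z \right)} = \left(z^{2} + z^{2}\right) + 3 = 2 z^{2} + 3 = 3 + 2 z^{2}$)
$I{\left(h,Q \right)} = -1$ ($I{\left(h,Q \right)} = -2 + 1 = -1$)
$L = -4$ ($L = -3 - 1 = -4$)
$R{\left(g \right)} = 6 + 8 g$ ($R{\left(g \right)} = 6 - g \left(-8\right) = 6 - - 8 g = 6 + 8 g$)
$R{\left(L \right)} U{\left(-12 \right)} = \left(6 + 8 \left(-4\right)\right) \left(3 + 2 \left(-12\right)^{2}\right) = \left(6 - 32\right) \left(3 + 2 \cdot 144\right) = - 26 \left(3 + 288\right) = \left(-26\right) 291 = -7566$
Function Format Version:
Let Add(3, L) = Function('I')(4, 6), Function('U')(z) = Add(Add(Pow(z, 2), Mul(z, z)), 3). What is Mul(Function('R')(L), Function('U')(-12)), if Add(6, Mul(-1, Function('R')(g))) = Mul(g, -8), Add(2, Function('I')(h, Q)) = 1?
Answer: -7566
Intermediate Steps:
Function('U')(z) = Add(3, Mul(2, Pow(z, 2))) (Function('U')(z) = Add(Add(Pow(z, 2), Pow(z, 2)), 3) = Add(Mul(2, Pow(z, 2)), 3) = Add(3, Mul(2, Pow(z, 2))))
Function('I')(h, Q) = -1 (Function('I')(h, Q) = Add(-2, 1) = -1)
L = -4 (L = Add(-3, -1) = -4)
Function('R')(g) = Add(6, Mul(8, g)) (Function('R')(g) = Add(6, Mul(-1, Mul(g, -8))) = Add(6, Mul(-1, Mul(-8, g))) = Add(6, Mul(8, g)))
Mul(Function('R')(L), Function('U')(-12)) = Mul(Add(6, Mul(8, -4)), Add(3, Mul(2, Pow(-12, 2)))) = Mul(Add(6, -32), Add(3, Mul(2, 144))) = Mul(-26, Add(3, 288)) = Mul(-26, 291) = -7566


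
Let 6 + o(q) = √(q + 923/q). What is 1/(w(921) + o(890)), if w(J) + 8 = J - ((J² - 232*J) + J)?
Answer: -564778870/358399068868187 - √705790470/358399068868187 ≈ -1.5759e-6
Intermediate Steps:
o(q) = -6 + √(q + 923/q)
w(J) = -8 - J² + 232*J (w(J) = -8 + (J - ((J² - 232*J) + J)) = -8 + (J - (J² - 231*J)) = -8 + (J + (-J² + 231*J)) = -8 + (-J² + 232*J) = -8 - J² + 232*J)
1/(w(921) + o(890)) = 1/((-8 - 1*921² + 232*921) + (-6 + √(890 + 923/890))) = 1/((-8 - 1*848241 + 213672) + (-6 + √(890 + 923*(1/890)))) = 1/((-8 - 848241 + 213672) + (-6 + √(890 + 923/890))) = 1/(-634577 + (-6 + √(793023/890))) = 1/(-634577 + (-6 + √705790470/890)) = 1/(-634583 + √705790470/890)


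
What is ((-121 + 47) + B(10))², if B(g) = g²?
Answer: 676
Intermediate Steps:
((-121 + 47) + B(10))² = ((-121 + 47) + 10²)² = (-74 + 100)² = 26² = 676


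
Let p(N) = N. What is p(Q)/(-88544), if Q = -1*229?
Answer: 229/88544 ≈ 0.0025863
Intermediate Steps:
Q = -229
p(Q)/(-88544) = -229/(-88544) = -229*(-1/88544) = 229/88544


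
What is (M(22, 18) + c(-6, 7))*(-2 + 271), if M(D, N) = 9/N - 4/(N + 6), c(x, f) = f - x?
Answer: 10760/3 ≈ 3586.7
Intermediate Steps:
M(D, N) = -4/(6 + N) + 9/N (M(D, N) = 9/N - 4/(6 + N) = -4/(6 + N) + 9/N)
(M(22, 18) + c(-6, 7))*(-2 + 271) = ((54 + 5*18)/(18*(6 + 18)) + (7 - 1*(-6)))*(-2 + 271) = ((1/18)*(54 + 90)/24 + (7 + 6))*269 = ((1/18)*(1/24)*144 + 13)*269 = (⅓ + 13)*269 = (40/3)*269 = 10760/3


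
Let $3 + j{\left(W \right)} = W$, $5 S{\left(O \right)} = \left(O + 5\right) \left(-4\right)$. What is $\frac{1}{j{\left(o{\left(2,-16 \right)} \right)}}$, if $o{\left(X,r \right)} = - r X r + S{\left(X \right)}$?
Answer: $- \frac{5}{2603} \approx -0.0019209$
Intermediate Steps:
$S{\left(O \right)} = -4 - \frac{4 O}{5}$ ($S{\left(O \right)} = \frac{\left(O + 5\right) \left(-4\right)}{5} = \frac{\left(5 + O\right) \left(-4\right)}{5} = \frac{-20 - 4 O}{5} = -4 - \frac{4 O}{5}$)
$o{\left(X,r \right)} = -4 - \frac{4 X}{5} - X r^{2}$ ($o{\left(X,r \right)} = - r X r - \left(4 + \frac{4 X}{5}\right) = - X r r - \left(4 + \frac{4 X}{5}\right) = - X r^{2} - \left(4 + \frac{4 X}{5}\right) = -4 - \frac{4 X}{5} - X r^{2}$)
$j{\left(W \right)} = -3 + W$
$\frac{1}{j{\left(o{\left(2,-16 \right)} \right)}} = \frac{1}{-3 - \left(\frac{28}{5} + 512\right)} = \frac{1}{-3 - \frac{2588}{5}} = \frac{1}{- \frac{2603}{5}} = - \frac{5}{2603}$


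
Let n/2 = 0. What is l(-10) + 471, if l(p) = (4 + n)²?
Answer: 487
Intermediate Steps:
n = 0 (n = 2*0 = 0)
l(p) = 16 (l(p) = (4 + 0)² = 4² = 16)
l(-10) + 471 = 16 + 471 = 487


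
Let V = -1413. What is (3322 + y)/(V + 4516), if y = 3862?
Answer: 7184/3103 ≈ 2.3152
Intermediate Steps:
(3322 + y)/(V + 4516) = (3322 + 3862)/(-1413 + 4516) = 7184/3103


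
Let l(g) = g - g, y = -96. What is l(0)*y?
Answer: 0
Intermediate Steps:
l(g) = 0
l(0)*y = 0*(-96) = 0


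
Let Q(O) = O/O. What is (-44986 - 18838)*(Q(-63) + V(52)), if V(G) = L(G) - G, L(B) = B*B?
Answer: -169325072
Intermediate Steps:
L(B) = B²
Q(O) = 1
V(G) = G² - G
(-44986 - 18838)*(Q(-63) + V(52)) = (-44986 - 18838)*(1 + 52*(-1 + 52)) = -63824*(1 + 52*51) = -63824*(1 + 2652) = -63824*2653 = -169325072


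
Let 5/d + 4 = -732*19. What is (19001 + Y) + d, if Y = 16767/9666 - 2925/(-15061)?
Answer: 712716712193169/37505625128 ≈ 19003.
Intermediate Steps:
Y = 10400031/5391838 (Y = 16767*(1/9666) - 2925*(-1/15061) = 621/358 + 2925/15061 = 10400031/5391838 ≈ 1.9288)
d = -5/13912 (d = 5/(-4 - 732*19) = 5/(-4 - 13908) = 5/(-13912) = 5*(-1/13912) = -5/13912 ≈ -0.00035940)
(19001 + Y) + d = (19001 + 10400031/5391838) - 5/13912 = 102460713869/5391838 - 5/13912 = 712716712193169/37505625128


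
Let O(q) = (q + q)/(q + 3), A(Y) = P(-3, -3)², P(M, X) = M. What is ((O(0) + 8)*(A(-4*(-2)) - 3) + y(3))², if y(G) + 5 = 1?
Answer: 1936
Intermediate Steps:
y(G) = -4 (y(G) = -5 + 1 = -4)
A(Y) = 9 (A(Y) = (-3)² = 9)
O(q) = 2*q/(3 + q) (O(q) = (2*q)/(3 + q) = 2*q/(3 + q))
((O(0) + 8)*(A(-4*(-2)) - 3) + y(3))² = ((2*0/(3 + 0) + 8)*(9 - 3) - 4)² = ((2*0/3 + 8)*6 - 4)² = ((2*0*(⅓) + 8)*6 - 4)² = ((0 + 8)*6 - 4)² = (8*6 - 4)² = (48 - 4)² = 44² = 1936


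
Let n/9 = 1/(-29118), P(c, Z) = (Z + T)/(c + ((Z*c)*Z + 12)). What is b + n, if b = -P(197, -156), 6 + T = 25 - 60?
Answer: -12471121/46534456106 ≈ -0.00026800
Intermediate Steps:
T = -41 (T = -6 + (25 - 60) = -6 - 35 = -41)
P(c, Z) = (-41 + Z)/(12 + c + c*Z²) (P(c, Z) = (Z - 41)/(c + ((Z*c)*Z + 12)) = (-41 + Z)/(c + (c*Z² + 12)) = (-41 + Z)/(c + (12 + c*Z²)) = (-41 + Z)/(12 + c + c*Z²))
n = -3/9706 (n = 9/(-29118) = 9*(-1/29118) = -3/9706 ≈ -0.00030909)
b = 197/4794401 (b = -(-41 - 156)/(12 + 197 + 197*(-156)²) = -(-197)/(12 + 197 + 197*24336) = -(-197)/(12 + 197 + 4794192) = -(-197)/4794401 = -1*(-197/4794401) = 197/4794401 ≈ 4.1090e-5)
b + n = 197/4794401 - 3/9706 = -12471121/46534456106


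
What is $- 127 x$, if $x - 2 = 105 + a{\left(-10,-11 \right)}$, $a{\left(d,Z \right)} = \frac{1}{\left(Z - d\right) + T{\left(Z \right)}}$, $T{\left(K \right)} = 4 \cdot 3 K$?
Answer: $- \frac{1807210}{133} \approx -13588.0$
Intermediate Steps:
$T{\left(K \right)} = 12 K$
$a{\left(d,Z \right)} = \frac{1}{- d + 13 Z}$ ($a{\left(d,Z \right)} = \frac{1}{\left(Z - d\right) + 12 Z} = \frac{1}{- d + 13 Z}$)
$x = \frac{14230}{133}$ ($x = 2 + \left(105 + \frac{1}{\left(-1\right) \left(-10\right) + 13 \left(-11\right)}\right) = 2 + \left(105 + \frac{1}{10 - 143}\right) = 2 + \left(105 + \frac{1}{-133}\right) = 2 + \left(105 - \frac{1}{133}\right) = 2 + \frac{13964}{133} = \frac{14230}{133} \approx 106.99$)
$- 127 x = \left(-127\right) \frac{14230}{133} = - \frac{1807210}{133}$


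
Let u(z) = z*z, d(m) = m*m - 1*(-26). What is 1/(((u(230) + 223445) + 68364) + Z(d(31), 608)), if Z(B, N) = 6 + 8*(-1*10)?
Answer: 1/344635 ≈ 2.9016e-6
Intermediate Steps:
d(m) = 26 + m**2 (d(m) = m**2 + 26 = 26 + m**2)
u(z) = z**2
Z(B, N) = -74 (Z(B, N) = 6 + 8*(-10) = 6 - 80 = -74)
1/(((u(230) + 223445) + 68364) + Z(d(31), 608)) = 1/(((230**2 + 223445) + 68364) - 74) = 1/(((52900 + 223445) + 68364) - 74) = 1/((276345 + 68364) - 74) = 1/(344709 - 74) = 1/344635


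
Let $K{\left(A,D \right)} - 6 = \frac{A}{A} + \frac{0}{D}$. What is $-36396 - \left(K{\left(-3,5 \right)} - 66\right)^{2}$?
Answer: $-39877$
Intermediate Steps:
$K{\left(A,D \right)} = 7$ ($K{\left(A,D \right)} = 6 + \left(\frac{A}{A} + \frac{0}{D}\right) = 6 + \left(1 + 0\right) = 6 + 1 = 7$)
$-36396 - \left(K{\left(-3,5 \right)} - 66\right)^{2} = -36396 - \left(7 - 66\right)^{2} = -36396 - \left(-59\right)^{2} = -36396 - 3481 = -39877$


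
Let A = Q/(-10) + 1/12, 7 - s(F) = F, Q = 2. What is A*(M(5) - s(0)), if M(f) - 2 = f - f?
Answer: 7/12 ≈ 0.58333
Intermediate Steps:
s(F) = 7 - F
M(f) = 2 (M(f) = 2 + (f - f) = 2 + 0 = 2)
A = -7/60 (A = 2/(-10) + 1/12 = 2*(-⅒) + 1*(1/12) = -⅕ + 1/12 = -7/60 ≈ -0.11667)
A*(M(5) - s(0)) = -7*(2 - (7 - 1*0))/60 = -7*(2 - (7 + 0))/60 = -7*(2 - 1*7)/60 = -7*(2 - 7)/60 = -7/60*(-5) = 7/12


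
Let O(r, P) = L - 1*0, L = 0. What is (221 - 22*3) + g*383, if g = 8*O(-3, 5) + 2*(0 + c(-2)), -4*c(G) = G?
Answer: 538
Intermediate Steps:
c(G) = -G/4
O(r, P) = 0 (O(r, P) = 0 - 1*0 = 0 + 0 = 0)
g = 1 (g = 8*0 + 2*(0 - ¼*(-2)) = 0 + 2*(0 + ½) = 0 + 2*(½) = 0 + 1 = 1)
(221 - 22*3) + g*383 = (221 - 22*3) + 1*383 = (221 - 1*66) + 383 = (221 - 66) + 383 = 155 + 383 = 538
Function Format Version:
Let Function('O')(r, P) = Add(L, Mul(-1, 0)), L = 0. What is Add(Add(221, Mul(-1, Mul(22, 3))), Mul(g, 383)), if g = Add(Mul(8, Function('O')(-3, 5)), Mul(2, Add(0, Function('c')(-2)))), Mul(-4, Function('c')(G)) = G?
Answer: 538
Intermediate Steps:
Function('c')(G) = Mul(Rational(-1, 4), G)
Function('O')(r, P) = 0 (Function('O')(r, P) = Add(0, Mul(-1, 0)) = Add(0, 0) = 0)
g = 1 (g = Add(Mul(8, 0), Mul(2, Add(0, Mul(Rational(-1, 4), -2)))) = Add(0, Mul(2, Add(0, Rational(1, 2)))) = Add(0, Mul(2, Rational(1, 2))) = Add(0, 1) = 1)
Add(Add(221, Mul(-1, Mul(22, 3))), Mul(g, 383)) = Add(Add(221, Mul(-1, Mul(22, 3))), Mul(1, 383)) = Add(Add(221, Mul(-1, 66)), 383) = Add(Add(221, -66), 383) = Add(155, 383) = 538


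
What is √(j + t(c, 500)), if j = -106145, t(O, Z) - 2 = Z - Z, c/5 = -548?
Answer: I*√106143 ≈ 325.8*I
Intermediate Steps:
c = -2740 (c = 5*(-548) = -2740)
t(O, Z) = 2 (t(O, Z) = 2 + (Z - Z) = 2 + 0 = 2)
√(j + t(c, 500)) = √(-106145 + 2) = √(-106143) = I*√106143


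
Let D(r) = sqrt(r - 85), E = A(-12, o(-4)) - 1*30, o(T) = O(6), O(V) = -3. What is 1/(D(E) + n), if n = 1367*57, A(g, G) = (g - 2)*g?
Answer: 77919/6071370508 - sqrt(53)/6071370508 ≈ 1.2833e-5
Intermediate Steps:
o(T) = -3
A(g, G) = g*(-2 + g) (A(g, G) = (-2 + g)*g = g*(-2 + g))
E = 138 (E = -12*(-2 - 12) - 1*30 = -12*(-14) - 30 = 168 - 30 = 138)
D(r) = sqrt(-85 + r)
n = 77919
1/(D(E) + n) = 1/(sqrt(-85 + 138) + 77919) = 1/(sqrt(53) + 77919) = 1/(77919 + sqrt(53))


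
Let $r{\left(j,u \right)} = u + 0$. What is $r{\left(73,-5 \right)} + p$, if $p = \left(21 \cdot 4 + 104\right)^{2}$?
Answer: $35339$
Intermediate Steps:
$r{\left(j,u \right)} = u$
$p = 35344$ ($p = \left(84 + 104\right)^{2} = 188^{2} = 35344$)
$r{\left(73,-5 \right)} + p = -5 + 35344 = 35339$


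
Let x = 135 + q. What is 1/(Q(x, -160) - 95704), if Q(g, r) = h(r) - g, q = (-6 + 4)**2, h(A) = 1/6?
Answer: -6/575057 ≈ -1.0434e-5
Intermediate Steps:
h(A) = 1/6
q = 4 (q = (-2)**2 = 4)
x = 139 (x = 135 + 4 = 139)
Q(g, r) = 1/6 - g
1/(Q(x, -160) - 95704) = 1/((1/6 - 1*139) - 95704) = 1/((1/6 - 139) - 95704) = 1/(-833/6 - 95704) = 1/(-575057/6) = -6/575057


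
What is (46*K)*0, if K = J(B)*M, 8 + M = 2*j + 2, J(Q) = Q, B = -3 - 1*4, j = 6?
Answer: 0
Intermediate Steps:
B = -7 (B = -3 - 4 = -7)
M = 6 (M = -8 + (2*6 + 2) = -8 + (12 + 2) = -8 + 14 = 6)
K = -42 (K = -7*6 = -42)
(46*K)*0 = (46*(-42))*0 = -1932*0 = 0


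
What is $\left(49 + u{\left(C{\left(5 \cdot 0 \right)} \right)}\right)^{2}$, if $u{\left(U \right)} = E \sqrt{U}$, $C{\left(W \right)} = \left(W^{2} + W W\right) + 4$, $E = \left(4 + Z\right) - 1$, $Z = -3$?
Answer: $2401$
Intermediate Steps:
$E = 0$ ($E = \left(4 - 3\right) - 1 = 1 - 1 = 0$)
$C{\left(W \right)} = 4 + 2 W^{2}$ ($C{\left(W \right)} = \left(W^{2} + W^{2}\right) + 4 = 2 W^{2} + 4 = 4 + 2 W^{2}$)
$u{\left(U \right)} = 0$ ($u{\left(U \right)} = 0 \sqrt{U} = 0$)
$\left(49 + u{\left(C{\left(5 \cdot 0 \right)} \right)}\right)^{2} = \left(49 + 0\right)^{2} = 49^{2} = 2401$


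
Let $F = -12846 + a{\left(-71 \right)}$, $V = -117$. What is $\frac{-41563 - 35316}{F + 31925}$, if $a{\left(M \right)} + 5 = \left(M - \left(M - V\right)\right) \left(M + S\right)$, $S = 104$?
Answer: $- \frac{6989}{1383} \approx -5.0535$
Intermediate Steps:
$a{\left(M \right)} = -12173 - 117 M$ ($a{\left(M \right)} = -5 + \left(M - \left(117 + M\right)\right) \left(M + 104\right) = -5 - 117 \left(104 + M\right) = -5 - \left(12168 + 117 M\right) = -12173 - 117 M$)
$F = -16712$ ($F = -12846 - 3866 = -16712$)
$\frac{-41563 - 35316}{F + 31925} = \frac{-41563 - 35316}{-16712 + 31925} = - \frac{76879}{15213} = \left(-76879\right) \frac{1}{15213} = - \frac{6989}{1383}$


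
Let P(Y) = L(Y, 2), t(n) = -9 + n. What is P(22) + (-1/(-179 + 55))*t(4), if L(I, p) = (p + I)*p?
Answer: 5947/124 ≈ 47.960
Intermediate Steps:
L(I, p) = p*(I + p) (L(I, p) = (I + p)*p = p*(I + p))
P(Y) = 4 + 2*Y (P(Y) = 2*(Y + 2) = 2*(2 + Y) = 4 + 2*Y)
P(22) + (-1/(-179 + 55))*t(4) = (4 + 2*22) + (-1/(-179 + 55))*(-9 + 4) = (4 + 44) - 1/(-124)*(-5) = 48 - 1*(-1/124)*(-5) = 48 + (1/124)*(-5) = 48 - 5/124 = 5947/124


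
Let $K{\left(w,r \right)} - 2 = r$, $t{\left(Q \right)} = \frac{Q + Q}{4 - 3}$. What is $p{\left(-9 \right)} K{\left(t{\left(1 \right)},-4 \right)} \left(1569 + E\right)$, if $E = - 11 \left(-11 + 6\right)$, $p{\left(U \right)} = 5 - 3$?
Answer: $-6496$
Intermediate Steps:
$p{\left(U \right)} = 2$ ($p{\left(U \right)} = 5 - 3 = 2$)
$t{\left(Q \right)} = 2 Q$ ($t{\left(Q \right)} = \frac{2 Q}{1} = 2 Q 1 = 2 Q$)
$K{\left(w,r \right)} = 2 + r$
$E = 55$ ($E = \left(-11\right) \left(-5\right) = 55$)
$p{\left(-9 \right)} K{\left(t{\left(1 \right)},-4 \right)} \left(1569 + E\right) = 2 \left(2 - 4\right) \left(1569 + 55\right) = 2 \left(-2\right) 1624 = \left(-4\right) 1624 = -6496$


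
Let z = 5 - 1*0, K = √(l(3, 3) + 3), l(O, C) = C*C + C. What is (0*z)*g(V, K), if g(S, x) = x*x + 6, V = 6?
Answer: 0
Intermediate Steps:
l(O, C) = C + C² (l(O, C) = C² + C = C + C²)
K = √15 (K = √(3*(1 + 3) + 3) = √(3*4 + 3) = √(12 + 3) = √15 ≈ 3.8730)
g(S, x) = 6 + x² (g(S, x) = x² + 6 = 6 + x²)
z = 5 (z = 5 + 0 = 5)
(0*z)*g(V, K) = (0*5)*(6 + (√15)²) = 0*(6 + 15) = 0*21 = 0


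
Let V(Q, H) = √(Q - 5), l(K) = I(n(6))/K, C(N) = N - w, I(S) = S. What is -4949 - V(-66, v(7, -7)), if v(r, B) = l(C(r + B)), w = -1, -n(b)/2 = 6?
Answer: -4949 - I*√71 ≈ -4949.0 - 8.4261*I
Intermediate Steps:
n(b) = -12 (n(b) = -2*6 = -12)
C(N) = 1 + N (C(N) = N - 1*(-1) = N + 1 = 1 + N)
l(K) = -12/K
v(r, B) = -12/(1 + B + r) (v(r, B) = -12/(1 + (r + B)) = -12/(1 + (B + r)) = -12/(1 + B + r))
V(Q, H) = √(-5 + Q)
-4949 - V(-66, v(7, -7)) = -4949 - √(-5 - 66) = -4949 - √(-71) = -4949 - I*√71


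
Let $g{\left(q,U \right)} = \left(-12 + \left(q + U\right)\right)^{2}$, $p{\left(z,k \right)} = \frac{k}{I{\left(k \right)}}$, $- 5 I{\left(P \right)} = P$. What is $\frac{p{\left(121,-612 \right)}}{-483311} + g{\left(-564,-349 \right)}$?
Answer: $\frac{413532974380}{483311} \approx 8.5563 \cdot 10^{5}$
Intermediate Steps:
$I{\left(P \right)} = - \frac{P}{5}$
$p{\left(z,k \right)} = -5$ ($p{\left(z,k \right)} = \frac{k}{\left(- \frac{1}{5}\right) k} = k \left(- \frac{5}{k}\right) = -5$)
$g{\left(q,U \right)} = \left(-12 + U + q\right)^{2}$ ($g{\left(q,U \right)} = \left(-12 + \left(U + q\right)\right)^{2} = \left(-12 + U + q\right)^{2}$)
$\frac{p{\left(121,-612 \right)}}{-483311} + g{\left(-564,-349 \right)} = - \frac{5}{-483311} + \left(-12 - 349 - 564\right)^{2} = \left(-5\right) \left(- \frac{1}{483311}\right) + \left(-925\right)^{2} = \frac{5}{483311} + 855625 = \frac{413532974380}{483311}$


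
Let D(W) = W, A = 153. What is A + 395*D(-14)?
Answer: -5377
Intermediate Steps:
A + 395*D(-14) = 153 + 395*(-14) = 153 - 5530 = -5377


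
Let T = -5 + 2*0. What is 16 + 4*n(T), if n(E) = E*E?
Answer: 116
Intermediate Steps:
T = -5 (T = -5 + 0 = -5)
n(E) = E²
16 + 4*n(T) = 16 + 4*(-5)² = 16 + 4*25 = 16 + 100 = 116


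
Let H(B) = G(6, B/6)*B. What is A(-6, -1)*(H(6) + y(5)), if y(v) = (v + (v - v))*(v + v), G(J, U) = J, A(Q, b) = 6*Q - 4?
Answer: -3440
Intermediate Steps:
A(Q, b) = -4 + 6*Q
y(v) = 2*v² (y(v) = (v + 0)*(2*v) = v*(2*v) = 2*v²)
H(B) = 6*B
A(-6, -1)*(H(6) + y(5)) = (-4 + 6*(-6))*(6*6 + 2*5²) = (-4 - 36)*(36 + 2*25) = -40*(36 + 50) = -40*86 = -3440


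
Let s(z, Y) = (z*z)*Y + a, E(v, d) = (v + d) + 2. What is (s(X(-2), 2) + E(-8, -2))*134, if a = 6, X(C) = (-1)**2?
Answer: 0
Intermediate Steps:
X(C) = 1
E(v, d) = 2 + d + v (E(v, d) = (d + v) + 2 = 2 + d + v)
s(z, Y) = 6 + Y*z**2 (s(z, Y) = (z*z)*Y + 6 = z**2*Y + 6 = Y*z**2 + 6 = 6 + Y*z**2)
(s(X(-2), 2) + E(-8, -2))*134 = ((6 + 2*1**2) + (2 - 2 - 8))*134 = ((6 + 2*1) - 8)*134 = ((6 + 2) - 8)*134 = (8 - 8)*134 = 0*134 = 0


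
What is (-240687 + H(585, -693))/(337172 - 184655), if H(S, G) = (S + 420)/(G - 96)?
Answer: -63301016/40111971 ≈ -1.5781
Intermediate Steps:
H(S, G) = (420 + S)/(-96 + G)
(-240687 + H(585, -693))/(337172 - 184655) = (-240687 + (420 + 585)/(-96 - 693))/(337172 - 184655) = (-240687 + 1005/(-789))/152517 = (-240687 - 1/789*1005)*(1/152517) = (-240687 - 335/263)*(1/152517) = -63301016/263*1/152517 = -63301016/40111971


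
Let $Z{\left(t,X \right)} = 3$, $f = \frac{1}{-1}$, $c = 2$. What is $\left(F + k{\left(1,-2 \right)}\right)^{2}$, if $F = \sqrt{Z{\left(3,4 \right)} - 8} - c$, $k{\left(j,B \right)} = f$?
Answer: $\left(3 - i \sqrt{5}\right)^{2} \approx 4.0 - 13.416 i$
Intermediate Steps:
$f = -1$
$k{\left(j,B \right)} = -1$
$F = -2 + i \sqrt{5}$ ($F = \sqrt{3 - 8} - 2 = \sqrt{-5} - 2 = i \sqrt{5} - 2 = -2 + i \sqrt{5} \approx -2.0 + 2.2361 i$)
$\left(F + k{\left(1,-2 \right)}\right)^{2} = \left(\left(-2 + i \sqrt{5}\right) - 1\right)^{2} = \left(-3 + i \sqrt{5}\right)^{2}$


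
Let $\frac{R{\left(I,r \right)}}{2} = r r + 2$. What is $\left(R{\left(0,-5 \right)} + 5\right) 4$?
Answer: $236$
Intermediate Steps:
$R{\left(I,r \right)} = 4 + 2 r^{2}$ ($R{\left(I,r \right)} = 2 \left(r r + 2\right) = 2 \left(r^{2} + 2\right) = 2 \left(2 + r^{2}\right) = 4 + 2 r^{2}$)
$\left(R{\left(0,-5 \right)} + 5\right) 4 = \left(\left(4 + 2 \left(-5\right)^{2}\right) + 5\right) 4 = \left(\left(4 + 2 \cdot 25\right) + 5\right) 4 = \left(\left(4 + 50\right) + 5\right) 4 = \left(54 + 5\right) 4 = 59 \cdot 4 = 236$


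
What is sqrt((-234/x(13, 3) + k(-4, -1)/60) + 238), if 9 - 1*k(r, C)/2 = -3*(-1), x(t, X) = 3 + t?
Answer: sqrt(89430)/20 ≈ 14.952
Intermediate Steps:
k(r, C) = 12 (k(r, C) = 18 - (-6)*(-1) = 18 - 2*3 = 18 - 6 = 12)
sqrt((-234/x(13, 3) + k(-4, -1)/60) + 238) = sqrt((-234/(3 + 13) + 12/60) + 238) = sqrt((-234/16 + 12*(1/60)) + 238) = sqrt((-234*1/16 + 1/5) + 238) = sqrt((-117/8 + 1/5) + 238) = sqrt(-577/40 + 238) = sqrt(8943/40) = sqrt(89430)/20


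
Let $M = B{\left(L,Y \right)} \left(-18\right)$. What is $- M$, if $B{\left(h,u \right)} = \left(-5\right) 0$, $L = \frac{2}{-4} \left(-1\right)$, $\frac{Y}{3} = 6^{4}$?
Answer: $0$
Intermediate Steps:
$Y = 3888$ ($Y = 3 \cdot 6^{4} = 3 \cdot 1296 = 3888$)
$L = \frac{1}{2}$ ($L = 2 \left(- \frac{1}{4}\right) \left(-1\right) = \left(- \frac{1}{2}\right) \left(-1\right) = \frac{1}{2} \approx 0.5$)
$B{\left(h,u \right)} = 0$
$M = 0$ ($M = 0 \left(-18\right) = 0$)
$- M = \left(-1\right) 0 = 0$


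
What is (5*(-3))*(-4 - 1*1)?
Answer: 75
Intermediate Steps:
(5*(-3))*(-4 - 1*1) = -15*(-4 - 1) = -15*(-5) = 75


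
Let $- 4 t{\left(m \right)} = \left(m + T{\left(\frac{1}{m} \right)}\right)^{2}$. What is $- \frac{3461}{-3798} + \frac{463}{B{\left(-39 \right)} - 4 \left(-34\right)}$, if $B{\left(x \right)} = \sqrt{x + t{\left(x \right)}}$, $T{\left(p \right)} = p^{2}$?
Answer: $\frac{44044750100075}{10387360328148} - \frac{704223 i \sqrt{60617530}}{10939821304} \approx 4.2402 - 0.50119 i$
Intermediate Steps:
$t{\left(m \right)} = - \frac{\left(m + \frac{1}{m^{2}}\right)^{2}}{4}$ ($t{\left(m \right)} = - \frac{\left(m + \left(\frac{1}{m}\right)^{2}\right)^{2}}{4} = - \frac{\left(m + \frac{1}{m^{2}}\right)^{2}}{4}$)
$B{\left(x \right)} = \sqrt{x - \frac{\left(1 + x^{3}\right)^{2}}{4 x^{4}}}$
$- \frac{3461}{-3798} + \frac{463}{B{\left(-39 \right)} - 4 \left(-34\right)} = - \frac{3461}{-3798} + \frac{463}{\frac{\sqrt{4 \left(-39\right) - \frac{\left(1 + \left(-39\right)^{3}\right)^{2}}{2313441}}}{2} - 4 \left(-34\right)} = \left(-3461\right) \left(- \frac{1}{3798}\right) + \frac{463}{\frac{\sqrt{-156 - \frac{\left(1 - 59319\right)^{2}}{2313441}}}{2} - -136} = \frac{3461}{3798} + \frac{463}{\frac{\sqrt{-156 - \frac{\left(-59318\right)^{2}}{2313441}}}{2} + 136} = \frac{3461}{3798} + \frac{463}{\frac{\sqrt{-156 - \frac{1}{2313441} \cdot 3518625124}}{2} + 136} = \frac{3461}{3798} + \frac{463}{\frac{\sqrt{-156 - \frac{3518625124}{2313441}}}{2} + 136} = \frac{3461}{3798} + \frac{463}{\frac{\sqrt{- \frac{3879521920}{2313441}}}{2} + 136} = \frac{3461}{3798} + \frac{463}{\frac{\frac{8}{1521} i \sqrt{60617530}}{2} + 136} = \frac{3461}{3798} + \frac{463}{\frac{4 i \sqrt{60617530}}{1521} + 136} = \frac{3461}{3798} + \frac{463}{136 + \frac{4 i \sqrt{60617530}}{1521}}$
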